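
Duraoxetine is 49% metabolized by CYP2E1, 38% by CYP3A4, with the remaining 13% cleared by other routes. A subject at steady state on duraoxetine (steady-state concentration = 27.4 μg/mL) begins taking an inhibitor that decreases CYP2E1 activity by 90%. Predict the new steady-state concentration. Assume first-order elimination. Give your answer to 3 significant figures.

The CYP2E1 pathway (49% of clearance) is reduced to 0.1× activity: 0.49 × 0.1 = 0.049.
CYP3A4 (38%) and the residual 13% are unaffected.
New clearance relative to baseline: 0.049 + 0.38 + 0.13 = 0.559.
New steady-state concentration = baseline ÷ relative clearance = 27.4 / 0.559 = 49.0 μg/mL.

49.0 μg/mL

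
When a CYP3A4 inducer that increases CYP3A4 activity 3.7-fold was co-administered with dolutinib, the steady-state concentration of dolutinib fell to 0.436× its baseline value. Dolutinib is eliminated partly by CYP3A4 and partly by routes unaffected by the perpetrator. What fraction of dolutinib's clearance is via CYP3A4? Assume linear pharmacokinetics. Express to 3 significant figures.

Let x = fm,CYP3A4. Because steady-state concentration ∝ 1/CL, relative clearance rose to 1/0.436 = 2.294.
Only the CYP3A4 route changed, so 2.294 = x·3.7 + (1 − x), giving x = 0.479.

0.479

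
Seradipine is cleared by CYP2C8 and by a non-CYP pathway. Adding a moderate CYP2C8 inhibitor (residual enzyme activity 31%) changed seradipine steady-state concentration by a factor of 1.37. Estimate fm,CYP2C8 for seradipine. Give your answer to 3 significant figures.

0.391

Let x = fm,CYP2C8. Because steady-state concentration ∝ 1/CL, relative clearance fell to 1/1.37 = 0.7299.
Setting x·0.31 + (1 − x) = 0.7299 and solving: x = (0.7299 − 1)/(0.31 − 1) = 0.391.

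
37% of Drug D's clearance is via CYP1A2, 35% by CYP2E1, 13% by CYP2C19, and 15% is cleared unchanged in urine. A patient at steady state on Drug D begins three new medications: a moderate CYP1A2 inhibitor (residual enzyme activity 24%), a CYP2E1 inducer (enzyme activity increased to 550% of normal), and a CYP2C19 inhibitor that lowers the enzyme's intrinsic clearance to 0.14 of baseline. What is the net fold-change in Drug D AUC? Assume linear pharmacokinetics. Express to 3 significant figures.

The CYP1A2 pathway (37% of clearance) is reduced to 0.24× activity: 0.37 × 0.24 = 0.0888.
The CYP2E1 pathway (35% of clearance) is boosted to 5.5× activity: 0.35 × 5.5 = 1.925.
The CYP2C19 pathway (13% of clearance) falls to 0.14× activity: 0.13 × 0.14 = 0.0182.
The remaining 15% of clearance is unaffected.
CL_new/CL_old = 0.0888 + 1.925 + 0.0182 + 0.15 = 2.182.
AUC ∝ 1/CL: fold-change = 1 / 2.182 = 0.458.

0.458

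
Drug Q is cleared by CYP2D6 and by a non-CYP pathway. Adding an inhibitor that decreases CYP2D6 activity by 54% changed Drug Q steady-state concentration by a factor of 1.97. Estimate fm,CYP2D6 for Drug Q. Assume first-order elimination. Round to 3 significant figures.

0.912

CL'/CL = 1 / 1.97 = 0.5076
0.46·fm + (1 − fm) = 0.5076
fm = (0.5076 − 1) / (0.46 − 1) = 0.912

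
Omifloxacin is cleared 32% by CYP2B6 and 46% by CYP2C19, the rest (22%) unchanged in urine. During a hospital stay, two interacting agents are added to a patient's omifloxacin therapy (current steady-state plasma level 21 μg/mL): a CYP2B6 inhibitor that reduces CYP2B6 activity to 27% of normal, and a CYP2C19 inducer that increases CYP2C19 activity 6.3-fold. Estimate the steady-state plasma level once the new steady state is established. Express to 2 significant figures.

6.6 μg/mL

The CYP2B6 pathway (32% of clearance) is reduced to 0.27× activity: 0.32 × 0.27 = 0.0864.
The CYP2C19 pathway (46% of clearance) is boosted to 6.3× activity: 0.46 × 6.3 = 2.898.
The remaining 22% of clearance is unaffected.
CL_new/CL_old = 0.0864 + 2.898 + 0.22 = 3.2044.
Steady-state plasma level ∝ 1/CL: new value = 21 / 3.2044 = 6.6 μg/mL.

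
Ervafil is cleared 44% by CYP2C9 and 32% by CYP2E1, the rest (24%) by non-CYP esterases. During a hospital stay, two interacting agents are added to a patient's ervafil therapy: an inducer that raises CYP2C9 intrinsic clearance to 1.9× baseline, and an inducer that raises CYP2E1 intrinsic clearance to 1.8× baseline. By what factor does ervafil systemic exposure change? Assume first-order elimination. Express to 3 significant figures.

0.605

CYP2C9: 0.44 × 1.9 = 0.836
CYP2E1: 0.32 × 1.8 = 0.576
Other: 0.24 (unchanged)
CL_new/CL_old = 0.836 + 0.576 + 0.24 = 1.652.
Systemic exposure ∝ 1/CL: fold-change = 1 / 1.652 = 0.605.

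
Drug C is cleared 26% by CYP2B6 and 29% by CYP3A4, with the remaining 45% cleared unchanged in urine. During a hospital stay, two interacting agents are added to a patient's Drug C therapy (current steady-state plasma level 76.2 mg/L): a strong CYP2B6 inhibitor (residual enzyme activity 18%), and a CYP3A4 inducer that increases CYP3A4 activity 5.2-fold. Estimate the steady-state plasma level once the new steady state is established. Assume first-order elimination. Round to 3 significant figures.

CYP2B6: 0.26 × 0.18 = 0.0468
CYP3A4: 0.29 × 5.2 = 1.508
Other: 0.45 (unchanged)
New clearance relative to baseline: 0.0468 + 1.508 + 0.45 = 2.0048.
New steady-state plasma level = 76.2 / 2.0048 = 38.0 mg/L (concentration scales inversely with clearance).

38.0 mg/L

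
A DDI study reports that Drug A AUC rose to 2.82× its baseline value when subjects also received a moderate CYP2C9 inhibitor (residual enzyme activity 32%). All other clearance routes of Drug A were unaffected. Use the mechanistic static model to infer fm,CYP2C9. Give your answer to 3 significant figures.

0.949

Let x = fm,CYP2C9. Because AUC ∝ 1/CL, relative clearance fell to 1/2.82 = 0.3546.
Setting x·0.32 + (1 − x) = 0.3546 and solving: x = (0.3546 − 1)/(0.32 − 1) = 0.949.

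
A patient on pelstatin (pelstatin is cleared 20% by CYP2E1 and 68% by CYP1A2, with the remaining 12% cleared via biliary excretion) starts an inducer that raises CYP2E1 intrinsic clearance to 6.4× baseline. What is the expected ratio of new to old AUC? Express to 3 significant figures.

The CYP2E1 pathway (20% of clearance) rises to 6.4× activity: 0.2 × 6.4 = 1.28.
CYP1A2 (68%) and the residual 12% are unaffected.
Relative clearance = 1.28 + 0.68 + 0.12 = 2.08.
AUC is inversely proportional to clearance, so the fold-change is 1 / 2.08 = 0.481.

0.481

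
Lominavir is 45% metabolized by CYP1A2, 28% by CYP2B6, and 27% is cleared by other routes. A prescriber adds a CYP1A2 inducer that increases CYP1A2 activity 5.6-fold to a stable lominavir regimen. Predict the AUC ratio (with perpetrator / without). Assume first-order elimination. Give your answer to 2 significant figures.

0.33

The CYP1A2 pathway (45% of clearance) is boosted to 5.6× activity: 0.45 × 5.6 = 2.52.
CYP2B6 (28%) and the residual 27% are unaffected.
CL_new/CL_old = 2.52 + 0.28 + 0.27 = 3.07.
Since AUC ∝ 1/CL, the ratio is 1 / 3.07 = 0.33.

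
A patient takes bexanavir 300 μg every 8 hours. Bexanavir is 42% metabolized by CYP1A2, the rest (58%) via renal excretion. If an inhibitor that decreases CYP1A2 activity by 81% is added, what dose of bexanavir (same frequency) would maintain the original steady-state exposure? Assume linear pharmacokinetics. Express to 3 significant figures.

198 μg

The CYP1A2 pathway (42% of clearance) drops to 0.19× activity: 0.42 × 0.19 = 0.0798.
Non-CYP routes (58%) are unchanged.
New clearance relative to baseline: 0.0798 + 0.58 = 0.6598.
Exposure is unchanged when dose changes in proportion to clearance. New dose = 300 μg × 0.6598 = 198 μg.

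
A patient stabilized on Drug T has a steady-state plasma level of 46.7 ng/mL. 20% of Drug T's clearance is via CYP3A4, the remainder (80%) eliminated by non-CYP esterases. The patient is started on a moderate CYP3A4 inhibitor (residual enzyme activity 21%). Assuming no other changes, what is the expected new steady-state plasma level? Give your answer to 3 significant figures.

The CYP3A4 pathway (20% of clearance) falls to 0.21× activity: 0.2 × 0.21 = 0.042.
The remaining 80% of clearance is unaffected.
New clearance relative to baseline: 0.042 + 0.8 = 0.842.
With dosing unchanged, steady-state plasma level scales as 1/CL: 46.7 / 0.842 = 55.5 ng/mL.

55.5 ng/mL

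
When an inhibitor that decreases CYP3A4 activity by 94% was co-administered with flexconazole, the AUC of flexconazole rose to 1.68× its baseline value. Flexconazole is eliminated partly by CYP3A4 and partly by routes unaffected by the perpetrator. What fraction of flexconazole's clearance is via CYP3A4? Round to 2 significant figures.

CL'/CL = 1 / 1.68 = 0.5952
0.06·fm + (1 − fm) = 0.5952
fm = (0.5952 − 1) / (0.06 − 1) = 0.43

0.43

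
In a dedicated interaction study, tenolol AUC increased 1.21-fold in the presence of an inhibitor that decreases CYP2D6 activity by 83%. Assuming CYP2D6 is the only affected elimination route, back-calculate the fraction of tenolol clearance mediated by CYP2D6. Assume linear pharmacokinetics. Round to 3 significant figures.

Call the CYP2D6 fraction fm. After the interaction, CL_new/CL_old = fm × 0.17 + (1 − fm).
AUC ratio = 1 / (new CL fraction), so new CL fraction = 1 / 1.21 = 0.8264.
fm × 0.17 + 1 − fm = 0.8264  ⇒  fm × (0.17 − 1) = −0.1736  ⇒  fm = 0.209.

0.209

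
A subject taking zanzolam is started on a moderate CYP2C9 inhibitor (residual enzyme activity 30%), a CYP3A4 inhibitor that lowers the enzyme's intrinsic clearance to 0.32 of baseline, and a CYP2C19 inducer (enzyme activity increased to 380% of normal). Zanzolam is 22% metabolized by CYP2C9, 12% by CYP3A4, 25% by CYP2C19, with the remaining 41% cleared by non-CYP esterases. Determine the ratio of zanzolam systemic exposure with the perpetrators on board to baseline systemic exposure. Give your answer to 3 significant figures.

The CYP2C9 pathway (22% of clearance) drops to 0.3× activity: 0.22 × 0.3 = 0.066.
The CYP3A4 pathway (12% of clearance) falls to 0.32× activity: 0.12 × 0.32 = 0.0384.
The CYP2C19 pathway (25% of clearance) increases to 3.8× activity: 0.25 × 3.8 = 0.95.
Non-CYP routes (41%) are unchanged.
CL_new/CL_old = 0.066 + 0.0384 + 0.95 + 0.41 = 1.4644.
Systemic exposure ∝ 1/CL: fold-change = 1 / 1.4644 = 0.683.

0.683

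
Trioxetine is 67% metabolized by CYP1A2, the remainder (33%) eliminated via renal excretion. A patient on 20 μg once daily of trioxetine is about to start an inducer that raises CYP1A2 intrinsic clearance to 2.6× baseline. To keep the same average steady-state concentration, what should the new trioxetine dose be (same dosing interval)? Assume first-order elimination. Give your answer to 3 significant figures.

CYP1A2: 0.67 × 2.6 = 1.742
Other: 0.33 (unchanged)
Relative clearance = 1.742 + 0.33 = 2.072.
To maintain the same steady-state level, dose must scale with clearance: new dose = 20 × 2.072 = 41.4 μg.

41.4 μg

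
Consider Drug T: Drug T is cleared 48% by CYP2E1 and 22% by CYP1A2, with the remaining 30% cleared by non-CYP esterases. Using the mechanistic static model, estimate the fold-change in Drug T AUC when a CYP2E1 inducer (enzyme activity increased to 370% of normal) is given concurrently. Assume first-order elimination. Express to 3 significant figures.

CYP2E1: 0.48 × 3.7 = 1.776
CYP1A2: 0.22 (unchanged)
Other: 0.3 (unchanged)
Relative clearance = 1.776 + 0.22 + 0.3 = 2.296.
AUC ratio = CL_old/CL_new = 1 / 2.296 = 0.436.

0.436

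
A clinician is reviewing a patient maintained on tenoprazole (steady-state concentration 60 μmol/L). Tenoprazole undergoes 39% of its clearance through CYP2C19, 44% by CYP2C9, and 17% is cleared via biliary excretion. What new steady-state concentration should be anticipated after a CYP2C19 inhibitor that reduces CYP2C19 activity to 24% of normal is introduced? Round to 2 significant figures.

The CYP2C19 pathway (39% of clearance) drops to 0.24× activity: 0.39 × 0.24 = 0.0936.
CYP2C9 (44%) and the residual 17% are unaffected.
New clearance relative to baseline: 0.0936 + 0.44 + 0.17 = 0.7036.
Steady-state concentration ∝ 1/CL, so new value = 60 / 0.7036 = 85 μmol/L.

85 μmol/L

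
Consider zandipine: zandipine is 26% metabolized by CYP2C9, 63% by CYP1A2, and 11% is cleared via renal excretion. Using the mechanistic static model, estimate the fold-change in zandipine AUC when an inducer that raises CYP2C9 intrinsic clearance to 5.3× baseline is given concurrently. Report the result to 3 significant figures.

The CYP2C9 pathway (26% of clearance) is boosted to 5.3× activity: 0.26 × 5.3 = 1.378.
CYP1A2 (63%) and the residual 11% are unaffected.
New clearance relative to baseline: 1.378 + 0.63 + 0.11 = 2.118.
AUC is inversely proportional to clearance, so the fold-change is 1 / 2.118 = 0.472.

0.472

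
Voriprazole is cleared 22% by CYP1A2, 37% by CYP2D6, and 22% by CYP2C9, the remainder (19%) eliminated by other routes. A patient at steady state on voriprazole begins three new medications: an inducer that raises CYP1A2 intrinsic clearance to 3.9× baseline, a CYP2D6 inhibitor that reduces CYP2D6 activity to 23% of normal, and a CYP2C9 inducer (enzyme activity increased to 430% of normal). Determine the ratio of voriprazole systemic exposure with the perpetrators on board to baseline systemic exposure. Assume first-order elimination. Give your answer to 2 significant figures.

0.48

The CYP1A2 pathway (22% of clearance) rises to 3.9× activity: 0.22 × 3.9 = 0.858.
The CYP2D6 pathway (37% of clearance) drops to 0.23× activity: 0.37 × 0.23 = 0.0851.
The CYP2C9 pathway (22% of clearance) increases to 4.3× activity: 0.22 × 4.3 = 0.946.
The remaining 19% of clearance is unaffected.
New clearance relative to baseline: 0.858 + 0.0851 + 0.946 + 0.19 = 2.0791.
Net systemic exposure ratio = 1 / 2.0791 = 0.48.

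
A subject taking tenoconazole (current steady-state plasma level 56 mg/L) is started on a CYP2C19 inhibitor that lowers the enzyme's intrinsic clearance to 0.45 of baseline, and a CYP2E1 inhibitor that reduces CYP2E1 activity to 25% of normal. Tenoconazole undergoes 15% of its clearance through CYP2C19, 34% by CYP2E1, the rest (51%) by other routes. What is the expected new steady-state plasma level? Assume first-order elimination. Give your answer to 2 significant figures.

The CYP2C19 pathway (15% of clearance) falls to 0.45× activity: 0.15 × 0.45 = 0.0675.
The CYP2E1 pathway (34% of clearance) is reduced to 0.25× activity: 0.34 × 0.25 = 0.085.
Non-CYP routes (51%) are unchanged.
CL_new/CL_old = 0.0675 + 0.085 + 0.51 = 0.6625.
New steady-state plasma level = 56 / 0.6625 = 85 mg/L (concentration scales inversely with clearance).

85 mg/L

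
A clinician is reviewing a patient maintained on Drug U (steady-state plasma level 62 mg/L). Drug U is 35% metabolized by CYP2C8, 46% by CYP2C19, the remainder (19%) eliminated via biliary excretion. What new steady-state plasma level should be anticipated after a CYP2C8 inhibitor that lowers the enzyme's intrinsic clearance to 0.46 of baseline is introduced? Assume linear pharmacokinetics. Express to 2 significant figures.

76 mg/L

The CYP2C8 pathway (35% of clearance) is reduced to 0.46× activity: 0.35 × 0.46 = 0.161.
CYP2C19 (46%) and the residual 19% are unaffected.
New clearance relative to baseline: 0.161 + 0.46 + 0.19 = 0.811.
With dosing unchanged, steady-state plasma level scales as 1/CL: 62 / 0.811 = 76 mg/L.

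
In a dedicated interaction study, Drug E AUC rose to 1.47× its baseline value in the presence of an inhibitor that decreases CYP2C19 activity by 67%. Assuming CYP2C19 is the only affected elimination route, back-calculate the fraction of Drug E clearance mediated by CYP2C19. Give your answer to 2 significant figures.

0.48

Call the CYP2C19 fraction fm. After the interaction, CL_new/CL_old = fm × 0.33 + (1 − fm).
AUC ratio = 1 / (new CL fraction), so new CL fraction = 1 / 1.47 = 0.6803.
fm × 0.33 + 1 − fm = 0.6803  ⇒  fm × (0.33 − 1) = −0.3197  ⇒  fm = 0.48.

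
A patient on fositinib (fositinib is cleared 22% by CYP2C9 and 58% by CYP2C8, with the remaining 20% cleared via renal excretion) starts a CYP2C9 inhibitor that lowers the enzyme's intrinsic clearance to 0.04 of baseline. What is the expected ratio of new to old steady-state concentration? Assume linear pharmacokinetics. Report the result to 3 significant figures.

1.27

CYP2C9: 0.22 × 0.04 = 0.0088
CYP2C8: 0.58 (unchanged)
Other: 0.2 (unchanged)
New clearance relative to baseline: 0.0088 + 0.58 + 0.2 = 0.7888.
Steady-state concentration ratio = CL_old/CL_new = 1 / 0.7888 = 1.27.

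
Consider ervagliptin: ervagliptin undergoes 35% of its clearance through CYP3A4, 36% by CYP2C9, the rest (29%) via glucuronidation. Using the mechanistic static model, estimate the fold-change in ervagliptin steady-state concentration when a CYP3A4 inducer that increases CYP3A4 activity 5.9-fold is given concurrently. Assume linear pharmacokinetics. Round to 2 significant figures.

CYP3A4: 0.35 × 5.9 = 2.065
CYP2C9: 0.36 (unchanged)
Other: 0.29 (unchanged)
Relative clearance = 2.065 + 0.36 + 0.29 = 2.715.
Steady-state concentration ratio = CL_old/CL_new = 1 / 2.715 = 0.37.

0.37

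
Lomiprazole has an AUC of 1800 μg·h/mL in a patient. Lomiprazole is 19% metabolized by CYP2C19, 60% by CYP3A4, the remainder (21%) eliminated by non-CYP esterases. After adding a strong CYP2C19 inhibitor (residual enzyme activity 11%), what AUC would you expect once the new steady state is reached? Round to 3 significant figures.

The CYP2C19 pathway (19% of clearance) is reduced to 0.11× activity: 0.19 × 0.11 = 0.0209.
CYP3A4 (60%) and the residual 21% are unaffected.
Relative clearance = 0.0209 + 0.6 + 0.21 = 0.8309.
New AUC = baseline ÷ relative clearance = 1800 / 0.8309 = 2.17 × 10³ μg·h/mL.

2.17 × 10³ μg·h/mL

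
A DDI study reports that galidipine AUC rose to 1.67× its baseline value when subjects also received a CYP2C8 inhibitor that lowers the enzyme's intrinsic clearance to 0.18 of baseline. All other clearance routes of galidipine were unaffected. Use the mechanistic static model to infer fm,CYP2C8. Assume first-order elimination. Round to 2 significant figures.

0.49

Let x = fm,CYP2C8. Because AUC ∝ 1/CL, relative clearance fell to 1/1.67 = 0.5988.
Only the CYP2C8 route changed, so 0.5988 = x·0.18 + (1 − x), giving x = 0.49.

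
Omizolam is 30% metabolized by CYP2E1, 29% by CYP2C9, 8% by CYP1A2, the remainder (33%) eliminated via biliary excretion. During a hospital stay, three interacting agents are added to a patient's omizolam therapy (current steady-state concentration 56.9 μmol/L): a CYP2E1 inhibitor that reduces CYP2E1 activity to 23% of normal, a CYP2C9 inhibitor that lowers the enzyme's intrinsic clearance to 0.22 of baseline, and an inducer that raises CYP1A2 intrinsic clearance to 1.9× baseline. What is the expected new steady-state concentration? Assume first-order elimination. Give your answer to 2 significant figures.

CYP2E1: 0.3 × 0.23 = 0.069
CYP2C9: 0.29 × 0.22 = 0.0638
CYP1A2: 0.08 × 1.9 = 0.152
Other: 0.33 (unchanged)
Relative clearance = 0.069 + 0.0638 + 0.152 + 0.33 = 0.6148.
New steady-state concentration = 56.9 / 0.6148 = 93 μmol/L (concentration scales inversely with clearance).

93 μmol/L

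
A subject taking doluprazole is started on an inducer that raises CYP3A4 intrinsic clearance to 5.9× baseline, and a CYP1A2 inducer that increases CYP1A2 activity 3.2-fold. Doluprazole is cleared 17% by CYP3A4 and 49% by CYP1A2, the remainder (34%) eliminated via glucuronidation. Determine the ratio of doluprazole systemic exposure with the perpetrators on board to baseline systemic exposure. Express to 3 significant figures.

The CYP3A4 pathway (17% of clearance) increases to 5.9× activity: 0.17 × 5.9 = 1.003.
The CYP1A2 pathway (49% of clearance) rises to 3.2× activity: 0.49 × 3.2 = 1.568.
The remaining 34% of clearance is unaffected.
Relative clearance = 1.003 + 1.568 + 0.34 = 2.911.
Systemic exposure ∝ 1/CL: fold-change = 1 / 2.911 = 0.344.

0.344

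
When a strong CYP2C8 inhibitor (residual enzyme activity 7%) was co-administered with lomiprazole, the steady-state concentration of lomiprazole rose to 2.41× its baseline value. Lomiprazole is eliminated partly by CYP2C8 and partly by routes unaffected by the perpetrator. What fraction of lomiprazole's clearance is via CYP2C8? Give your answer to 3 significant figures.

0.629

CL'/CL = 1 / 2.41 = 0.4149
0.07·fm + (1 − fm) = 0.4149
fm = (0.4149 − 1) / (0.07 − 1) = 0.629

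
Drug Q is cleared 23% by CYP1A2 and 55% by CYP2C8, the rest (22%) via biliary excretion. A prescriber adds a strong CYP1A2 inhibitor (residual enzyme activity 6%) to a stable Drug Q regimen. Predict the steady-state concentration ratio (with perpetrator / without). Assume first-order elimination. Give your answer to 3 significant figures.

The CYP1A2 pathway (23% of clearance) is reduced to 0.06× activity: 0.23 × 0.06 = 0.0138.
CYP2C8 (55%) and the residual 22% are unaffected.
CL_new/CL_old = 0.0138 + 0.55 + 0.22 = 0.7838.
Steady-state concentration is inversely proportional to clearance, so the fold-change is 1 / 0.7838 = 1.28.

1.28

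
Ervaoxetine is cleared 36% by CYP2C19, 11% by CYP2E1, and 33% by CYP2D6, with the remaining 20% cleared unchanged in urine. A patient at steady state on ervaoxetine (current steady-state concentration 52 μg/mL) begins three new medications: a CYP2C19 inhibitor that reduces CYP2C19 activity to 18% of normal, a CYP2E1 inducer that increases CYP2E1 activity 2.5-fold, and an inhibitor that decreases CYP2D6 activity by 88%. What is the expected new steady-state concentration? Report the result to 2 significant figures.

90 μg/mL

The CYP2C19 pathway (36% of clearance) is reduced to 0.18× activity: 0.36 × 0.18 = 0.0648.
The CYP2E1 pathway (11% of clearance) rises to 2.5× activity: 0.11 × 2.5 = 0.275.
The CYP2D6 pathway (33% of clearance) drops to 0.12× activity: 0.33 × 0.12 = 0.0396.
Non-CYP routes (20%) are unchanged.
CL_new/CL_old = 0.0648 + 0.275 + 0.0396 + 0.2 = 0.5794.
New steady-state concentration = 52 / 0.5794 = 90 μg/mL (concentration scales inversely with clearance).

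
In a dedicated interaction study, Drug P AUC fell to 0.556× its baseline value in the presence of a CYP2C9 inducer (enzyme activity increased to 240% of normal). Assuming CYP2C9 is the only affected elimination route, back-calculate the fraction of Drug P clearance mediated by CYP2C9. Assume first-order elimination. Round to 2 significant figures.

0.57

CL'/CL = 1 / 0.556 = 1.799
2.4·fm + (1 − fm) = 1.799
fm = (1.799 − 1) / (2.4 − 1) = 0.57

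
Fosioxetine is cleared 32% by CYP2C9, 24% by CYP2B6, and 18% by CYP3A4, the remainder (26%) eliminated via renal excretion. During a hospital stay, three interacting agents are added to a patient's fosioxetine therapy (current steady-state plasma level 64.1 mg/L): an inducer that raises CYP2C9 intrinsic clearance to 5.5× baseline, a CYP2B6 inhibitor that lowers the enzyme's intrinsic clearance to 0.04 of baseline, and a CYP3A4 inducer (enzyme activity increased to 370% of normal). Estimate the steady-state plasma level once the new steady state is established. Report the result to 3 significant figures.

The CYP2C9 pathway (32% of clearance) increases to 5.5× activity: 0.32 × 5.5 = 1.76.
The CYP2B6 pathway (24% of clearance) falls to 0.04× activity: 0.24 × 0.04 = 0.0096.
The CYP3A4 pathway (18% of clearance) is boosted to 3.7× activity: 0.18 × 3.7 = 0.666.
Non-CYP routes (26%) are unchanged.
New clearance relative to baseline: 1.76 + 0.0096 + 0.666 + 0.26 = 2.6956.
Dividing the baseline by the relative clearance: 64.1 / 2.6956 = 23.8 mg/L.

23.8 mg/L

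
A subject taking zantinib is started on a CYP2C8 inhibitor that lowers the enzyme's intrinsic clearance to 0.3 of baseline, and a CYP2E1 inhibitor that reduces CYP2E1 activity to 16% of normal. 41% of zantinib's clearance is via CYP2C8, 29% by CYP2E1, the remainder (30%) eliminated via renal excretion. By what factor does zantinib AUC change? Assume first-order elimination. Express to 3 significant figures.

2.13

CYP2C8: 0.41 × 0.3 = 0.123
CYP2E1: 0.29 × 0.16 = 0.0464
Other: 0.3 (unchanged)
Relative clearance = 0.123 + 0.0464 + 0.3 = 0.4694.
AUC ∝ 1/CL: fold-change = 1 / 0.4694 = 2.13.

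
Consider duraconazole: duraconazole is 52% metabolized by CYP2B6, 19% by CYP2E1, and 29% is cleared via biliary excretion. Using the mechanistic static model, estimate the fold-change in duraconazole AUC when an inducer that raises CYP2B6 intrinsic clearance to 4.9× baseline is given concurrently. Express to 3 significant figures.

CYP2B6: 0.52 × 4.9 = 2.548
CYP2E1: 0.19 (unchanged)
Other: 0.29 (unchanged)
CL_new/CL_old = 2.548 + 0.19 + 0.29 = 3.028.
AUC is inversely proportional to clearance, so the fold-change is 1 / 3.028 = 0.330.

0.330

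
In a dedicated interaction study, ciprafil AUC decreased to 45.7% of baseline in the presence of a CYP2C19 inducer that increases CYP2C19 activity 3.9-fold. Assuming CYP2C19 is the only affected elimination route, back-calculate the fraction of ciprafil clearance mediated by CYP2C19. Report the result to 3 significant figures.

0.410

CL'/CL = 1 / 0.457 = 2.188
3.9·fm + (1 − fm) = 2.188
fm = (2.188 − 1) / (3.9 − 1) = 0.410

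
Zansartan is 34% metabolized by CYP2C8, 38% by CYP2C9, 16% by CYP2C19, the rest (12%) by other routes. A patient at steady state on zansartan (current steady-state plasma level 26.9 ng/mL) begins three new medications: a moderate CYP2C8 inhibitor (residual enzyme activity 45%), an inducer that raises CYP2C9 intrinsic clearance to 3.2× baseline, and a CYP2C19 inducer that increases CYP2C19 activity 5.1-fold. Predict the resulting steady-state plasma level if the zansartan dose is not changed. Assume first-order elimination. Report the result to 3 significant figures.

11.7 ng/mL

The CYP2C8 pathway (34% of clearance) falls to 0.45× activity: 0.34 × 0.45 = 0.153.
The CYP2C9 pathway (38% of clearance) rises to 3.2× activity: 0.38 × 3.2 = 1.216.
The CYP2C19 pathway (16% of clearance) is boosted to 5.1× activity: 0.16 × 5.1 = 0.816.
Non-CYP routes (12%) are unchanged.
New clearance relative to baseline: 0.153 + 1.216 + 0.816 + 0.12 = 2.305.
Dividing the baseline by the relative clearance: 26.9 / 2.305 = 11.7 ng/mL.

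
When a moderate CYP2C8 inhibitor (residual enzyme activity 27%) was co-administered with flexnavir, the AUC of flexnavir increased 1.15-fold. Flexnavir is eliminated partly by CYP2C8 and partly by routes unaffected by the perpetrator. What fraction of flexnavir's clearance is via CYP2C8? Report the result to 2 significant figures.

0.18

CL'/CL = 1 / 1.15 = 0.8696
0.27·fm + (1 − fm) = 0.8696
fm = (0.8696 − 1) / (0.27 − 1) = 0.18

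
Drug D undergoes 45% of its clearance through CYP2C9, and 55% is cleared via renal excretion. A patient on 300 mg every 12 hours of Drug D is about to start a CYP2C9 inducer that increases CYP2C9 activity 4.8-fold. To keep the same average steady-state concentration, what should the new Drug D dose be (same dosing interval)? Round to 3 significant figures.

CYP2C9: 0.45 × 4.8 = 2.16
Other: 0.55 (unchanged)
Relative clearance = 2.16 + 0.55 = 2.71.
To maintain the same steady-state level, dose must scale with clearance: new dose = 300 × 2.71 = 813 mg.

813 mg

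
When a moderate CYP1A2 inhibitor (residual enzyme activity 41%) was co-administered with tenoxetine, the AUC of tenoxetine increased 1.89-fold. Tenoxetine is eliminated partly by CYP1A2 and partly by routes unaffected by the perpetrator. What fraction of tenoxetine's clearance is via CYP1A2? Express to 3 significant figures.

0.798

Write x for the fraction cleared via CYP1A2. The observed AUC change means clearance fell to 1/1.89 = 0.5291 of baseline.
Only the CYP1A2 route changed, so 0.5291 = x·0.41 + (1 − x), giving x = 0.798.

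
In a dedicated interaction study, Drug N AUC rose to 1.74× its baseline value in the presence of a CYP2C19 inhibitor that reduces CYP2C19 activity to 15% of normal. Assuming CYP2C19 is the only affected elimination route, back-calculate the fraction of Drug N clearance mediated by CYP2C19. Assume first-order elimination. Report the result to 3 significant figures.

0.500

Let x = fm,CYP2C19. Because AUC ∝ 1/CL, relative clearance fell to 1/1.74 = 0.5747.
Only the CYP2C19 route changed, so 0.5747 = x·0.15 + (1 − x), giving x = 0.500.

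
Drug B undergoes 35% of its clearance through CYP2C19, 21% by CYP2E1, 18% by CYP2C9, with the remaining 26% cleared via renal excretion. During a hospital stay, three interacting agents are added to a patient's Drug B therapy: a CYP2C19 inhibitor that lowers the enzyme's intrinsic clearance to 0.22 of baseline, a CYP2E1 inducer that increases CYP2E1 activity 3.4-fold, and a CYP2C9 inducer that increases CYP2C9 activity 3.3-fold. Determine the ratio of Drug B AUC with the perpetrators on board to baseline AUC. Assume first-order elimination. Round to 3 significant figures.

0.608

CYP2C19: 0.35 × 0.22 = 0.077
CYP2E1: 0.21 × 3.4 = 0.714
CYP2C9: 0.18 × 3.3 = 0.594
Other: 0.26 (unchanged)
New clearance relative to baseline: 0.077 + 0.714 + 0.594 + 0.26 = 1.645.
AUC ∝ 1/CL: fold-change = 1 / 1.645 = 0.608.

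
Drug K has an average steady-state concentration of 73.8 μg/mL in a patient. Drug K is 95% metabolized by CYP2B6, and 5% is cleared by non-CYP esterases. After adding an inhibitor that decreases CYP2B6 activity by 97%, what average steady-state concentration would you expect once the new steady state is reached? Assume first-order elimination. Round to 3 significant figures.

940 μg/mL

The CYP2B6 pathway (95% of clearance) drops to 0.03× activity: 0.95 × 0.03 = 0.0285.
Non-CYP routes (5%) are unchanged.
New clearance relative to baseline: 0.0285 + 0.05 = 0.0785.
With dosing unchanged, average steady-state concentration scales as 1/CL: 73.8 / 0.0785 = 940 μg/mL.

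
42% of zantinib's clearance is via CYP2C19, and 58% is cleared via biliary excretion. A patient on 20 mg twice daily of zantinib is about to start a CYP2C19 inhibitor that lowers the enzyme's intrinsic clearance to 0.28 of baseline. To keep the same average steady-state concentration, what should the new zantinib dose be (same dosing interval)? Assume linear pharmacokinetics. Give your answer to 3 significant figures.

14.0 mg

The CYP2C19 pathway (42% of clearance) is reduced to 0.28× activity: 0.42 × 0.28 = 0.1176.
Non-CYP routes (58%) are unchanged.
CL_new/CL_old = 0.1176 + 0.58 = 0.6976.
Css,avg = (dose rate)/CL, so holding Css fixed requires dose ∝ CL: 20 × 0.6976 = 14.0 mg.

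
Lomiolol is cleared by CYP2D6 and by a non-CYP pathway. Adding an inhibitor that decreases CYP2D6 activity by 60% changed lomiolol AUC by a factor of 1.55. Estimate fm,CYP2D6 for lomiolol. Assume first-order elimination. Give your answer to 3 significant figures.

0.591

CL'/CL = 1 / 1.55 = 0.6452
0.4·fm + (1 − fm) = 0.6452
fm = (0.6452 − 1) / (0.4 − 1) = 0.591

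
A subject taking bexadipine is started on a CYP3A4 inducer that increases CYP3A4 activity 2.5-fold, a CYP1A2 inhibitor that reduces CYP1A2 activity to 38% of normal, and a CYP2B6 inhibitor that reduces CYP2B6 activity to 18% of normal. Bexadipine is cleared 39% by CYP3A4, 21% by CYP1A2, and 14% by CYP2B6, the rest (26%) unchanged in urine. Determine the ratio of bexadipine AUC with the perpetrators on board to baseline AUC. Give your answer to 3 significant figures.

CYP3A4: 0.39 × 2.5 = 0.975
CYP1A2: 0.21 × 0.38 = 0.0798
CYP2B6: 0.14 × 0.18 = 0.0252
Other: 0.26 (unchanged)
CL_new/CL_old = 0.975 + 0.0798 + 0.0252 + 0.26 = 1.34.
Because AUC varies inversely with clearance, the combined effect is 1 / 1.34 = 0.746.

0.746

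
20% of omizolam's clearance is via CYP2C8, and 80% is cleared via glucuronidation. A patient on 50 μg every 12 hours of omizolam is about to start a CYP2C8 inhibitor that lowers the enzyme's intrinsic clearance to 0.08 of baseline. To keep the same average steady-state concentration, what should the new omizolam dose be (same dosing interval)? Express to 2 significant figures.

CYP2C8: 0.2 × 0.08 = 0.016
Other: 0.8 (unchanged)
Relative clearance = 0.016 + 0.8 = 0.816.
To maintain the same steady-state level, dose must scale with clearance: new dose = 50 × 0.816 = 41 μg.

41 μg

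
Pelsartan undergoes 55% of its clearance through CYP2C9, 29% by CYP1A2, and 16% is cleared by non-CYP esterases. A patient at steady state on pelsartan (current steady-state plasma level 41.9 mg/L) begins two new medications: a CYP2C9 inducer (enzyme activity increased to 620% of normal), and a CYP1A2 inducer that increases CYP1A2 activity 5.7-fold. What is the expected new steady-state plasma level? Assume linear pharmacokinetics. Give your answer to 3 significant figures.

8.02 mg/L

The CYP2C9 pathway (55% of clearance) increases to 6.2× activity: 0.55 × 6.2 = 3.41.
The CYP1A2 pathway (29% of clearance) increases to 5.7× activity: 0.29 × 5.7 = 1.653.
The remaining 16% of clearance is unaffected.
CL_new/CL_old = 3.41 + 1.653 + 0.16 = 5.223.
New steady-state plasma level = 41.9 / 5.223 = 8.02 mg/L (concentration scales inversely with clearance).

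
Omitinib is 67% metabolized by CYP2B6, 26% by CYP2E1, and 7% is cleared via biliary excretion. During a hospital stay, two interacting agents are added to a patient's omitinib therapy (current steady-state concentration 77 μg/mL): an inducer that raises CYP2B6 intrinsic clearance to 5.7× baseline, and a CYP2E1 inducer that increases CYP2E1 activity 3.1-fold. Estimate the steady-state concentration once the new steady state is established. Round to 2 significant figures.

The CYP2B6 pathway (67% of clearance) increases to 5.7× activity: 0.67 × 5.7 = 3.819.
The CYP2E1 pathway (26% of clearance) is boosted to 3.1× activity: 0.26 × 3.1 = 0.806.
The remaining 7% of clearance is unaffected.
Relative clearance = 3.819 + 0.806 + 0.07 = 4.695.
Dividing the baseline by the relative clearance: 77 / 4.695 = 16 μg/mL.

16 μg/mL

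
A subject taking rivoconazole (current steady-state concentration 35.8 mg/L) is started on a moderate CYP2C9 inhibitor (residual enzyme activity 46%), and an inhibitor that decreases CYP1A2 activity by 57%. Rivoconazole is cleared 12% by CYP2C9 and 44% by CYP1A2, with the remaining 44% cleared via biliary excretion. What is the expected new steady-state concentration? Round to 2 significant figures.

52 mg/L

CYP2C9: 0.12 × 0.46 = 0.0552
CYP1A2: 0.44 × 0.43 = 0.1892
Other: 0.44 (unchanged)
CL_new/CL_old = 0.0552 + 0.1892 + 0.44 = 0.6844.
New steady-state concentration = 35.8 / 0.6844 = 52 mg/L (concentration scales inversely with clearance).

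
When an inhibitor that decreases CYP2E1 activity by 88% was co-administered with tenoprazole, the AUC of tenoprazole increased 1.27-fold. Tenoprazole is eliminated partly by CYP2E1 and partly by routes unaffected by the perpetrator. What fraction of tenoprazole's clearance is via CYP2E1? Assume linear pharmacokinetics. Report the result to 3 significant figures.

CL'/CL = 1 / 1.27 = 0.7874
0.12·fm + (1 − fm) = 0.7874
fm = (0.7874 − 1) / (0.12 − 1) = 0.242

0.242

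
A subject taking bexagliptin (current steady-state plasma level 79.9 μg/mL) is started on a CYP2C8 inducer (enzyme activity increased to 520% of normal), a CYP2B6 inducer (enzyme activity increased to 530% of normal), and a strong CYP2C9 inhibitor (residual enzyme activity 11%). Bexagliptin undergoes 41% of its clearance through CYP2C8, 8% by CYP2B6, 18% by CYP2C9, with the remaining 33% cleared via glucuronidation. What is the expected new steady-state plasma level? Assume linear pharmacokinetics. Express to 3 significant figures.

27.5 μg/mL

The CYP2C8 pathway (41% of clearance) is boosted to 5.2× activity: 0.41 × 5.2 = 2.132.
The CYP2B6 pathway (8% of clearance) increases to 5.3× activity: 0.08 × 5.3 = 0.424.
The CYP2C9 pathway (18% of clearance) drops to 0.11× activity: 0.18 × 0.11 = 0.0198.
Non-CYP routes (33%) are unchanged.
Relative clearance = 2.132 + 0.424 + 0.0198 + 0.33 = 2.9058.
Dividing the baseline by the relative clearance: 79.9 / 2.9058 = 27.5 μg/mL.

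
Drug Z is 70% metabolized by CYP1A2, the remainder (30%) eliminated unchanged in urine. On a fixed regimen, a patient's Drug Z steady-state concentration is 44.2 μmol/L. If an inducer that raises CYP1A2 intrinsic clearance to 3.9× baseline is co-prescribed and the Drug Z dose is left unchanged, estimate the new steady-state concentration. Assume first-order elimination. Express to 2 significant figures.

15 μmol/L

The CYP1A2 pathway (70% of clearance) is boosted to 3.9× activity: 0.7 × 3.9 = 2.73.
The remaining 30% of clearance is unaffected.
Relative clearance = 2.73 + 0.3 = 3.03.
Steady-state concentration ∝ 1/CL, so new value = 44.2 / 3.03 = 15 μmol/L.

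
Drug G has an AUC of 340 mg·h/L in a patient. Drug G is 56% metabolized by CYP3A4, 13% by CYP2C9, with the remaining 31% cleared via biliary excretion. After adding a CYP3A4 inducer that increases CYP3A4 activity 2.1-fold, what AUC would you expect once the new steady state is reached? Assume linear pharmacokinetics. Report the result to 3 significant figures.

The CYP3A4 pathway (56% of clearance) rises to 2.1× activity: 0.56 × 2.1 = 1.176.
CYP2C9 (13%) and the residual 31% are unaffected.
CL_new/CL_old = 1.176 + 0.13 + 0.31 = 1.616.
New AUC = baseline ÷ relative clearance = 340 / 1.616 = 210 mg·h/L.

210 mg·h/L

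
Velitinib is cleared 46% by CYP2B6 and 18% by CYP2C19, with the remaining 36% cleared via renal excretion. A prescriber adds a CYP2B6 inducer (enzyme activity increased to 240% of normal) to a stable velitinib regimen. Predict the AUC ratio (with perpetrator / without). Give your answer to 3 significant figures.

CYP2B6: 0.46 × 2.4 = 1.104
CYP2C19: 0.18 (unchanged)
Other: 0.36 (unchanged)
CL_new/CL_old = 1.104 + 0.18 + 0.36 = 1.644.
AUC is inversely proportional to clearance, so the fold-change is 1 / 1.644 = 0.608.

0.608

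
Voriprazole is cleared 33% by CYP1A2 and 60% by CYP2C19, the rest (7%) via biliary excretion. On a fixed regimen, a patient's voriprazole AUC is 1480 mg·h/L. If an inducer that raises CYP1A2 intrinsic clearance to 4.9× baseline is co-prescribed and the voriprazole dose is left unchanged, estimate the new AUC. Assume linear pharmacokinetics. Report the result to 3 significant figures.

647 mg·h/L

The CYP1A2 pathway (33% of clearance) is boosted to 4.9× activity: 0.33 × 4.9 = 1.617.
CYP2C19 (60%) and the residual 7% are unaffected.
CL_new/CL_old = 1.617 + 0.6 + 0.07 = 2.287.
With dosing unchanged, AUC scales as 1/CL: 1480 / 2.287 = 647 mg·h/L.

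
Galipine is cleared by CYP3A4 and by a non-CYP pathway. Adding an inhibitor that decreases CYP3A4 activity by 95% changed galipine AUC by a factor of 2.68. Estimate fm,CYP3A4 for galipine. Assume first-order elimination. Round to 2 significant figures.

0.66

Let fm be the CYP3A4 fraction. New clearance relative to baseline = fm × 0.05 + (1 − fm).
AUC ratio = 1 / (new CL fraction), so new CL fraction = 1 / 2.68 = 0.3731.
fm × 0.05 + 1 − fm = 0.3731  ⇒  fm × (0.05 − 1) = −0.6269  ⇒  fm = 0.66.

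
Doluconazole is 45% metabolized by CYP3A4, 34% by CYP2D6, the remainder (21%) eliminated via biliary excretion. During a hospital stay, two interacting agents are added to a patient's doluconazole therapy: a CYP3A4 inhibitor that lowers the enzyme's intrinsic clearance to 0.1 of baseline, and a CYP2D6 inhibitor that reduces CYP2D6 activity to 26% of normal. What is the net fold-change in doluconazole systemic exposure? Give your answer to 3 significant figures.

2.91

CYP3A4: 0.45 × 0.1 = 0.045
CYP2D6: 0.34 × 0.26 = 0.0884
Other: 0.21 (unchanged)
CL_new/CL_old = 0.045 + 0.0884 + 0.21 = 0.3434.
Because systemic exposure varies inversely with clearance, the combined effect is 1 / 0.3434 = 2.91.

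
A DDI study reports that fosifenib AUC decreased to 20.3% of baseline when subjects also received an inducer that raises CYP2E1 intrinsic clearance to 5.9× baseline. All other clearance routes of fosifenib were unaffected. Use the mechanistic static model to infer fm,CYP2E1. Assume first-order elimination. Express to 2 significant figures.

CL'/CL = 1 / 0.203 = 4.926
5.9·fm + (1 − fm) = 4.926
fm = (4.926 − 1) / (5.9 − 1) = 0.80

0.80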